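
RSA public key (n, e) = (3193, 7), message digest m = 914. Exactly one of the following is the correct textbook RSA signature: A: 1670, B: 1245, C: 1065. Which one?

Candidate A: Squares mod 3193: 1670^1≡1670, 1670^2≡1411, 1670^4≡1682; 7 = 4 + 2 + 1, so 1670^7 ≡ 1682·1411·1670 ≡ 914 (mod 3193)
  → matches m = 914
Candidate B: Squares mod 3193: 1245^1≡1245, 1245^2≡1420, 1245^4≡1617; 7 = 4 + 2 + 1, so 1245^7 ≡ 1617·1420·1245 ≡ 1400 (mod 3193)
Candidate C: Squares mod 3193: 1065^1≡1065, 1065^2≡710, 1065^4≡2799; 7 = 4 + 2 + 1, so 1065^7 ≡ 2799·710·1065 ≡ 2958 (mod 3193)

A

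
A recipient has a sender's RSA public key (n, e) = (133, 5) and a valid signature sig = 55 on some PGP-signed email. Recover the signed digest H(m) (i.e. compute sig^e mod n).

6

Squares mod 133: sig^1≡55, sig^2≡99, sig^4≡92
5 = 4 + 1, so sig^5 ≡ 92·55 ≡ 6 (mod 133)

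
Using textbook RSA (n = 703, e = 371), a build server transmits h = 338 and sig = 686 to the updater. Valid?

yes

sig^2 ≡ 686^2 = 470596 ≡ 289
sig^4 ≡ 289^2 = 83521 ≡ 567
sig^8 ≡ 567^2 = 321489 ≡ 218
sig^16 ≡ 218^2 = 47524 ≡ 423
sig^32 ≡ 423^2 = 178929 ≡ 367
sig^64 ≡ 367^2 = 134689 ≡ 416
sig^128 ≡ 416^2 = 173056 ≡ 118
sig^256 ≡ 118^2 = 13924 ≡ 567
371 = 256 + 64 + 32 + 16 + 2 + 1, so sig^371 ≡ 567·416·367·423·289·686 ≡ 338 (mod 703)
Since 338 equals the digest 338, verification succeeds.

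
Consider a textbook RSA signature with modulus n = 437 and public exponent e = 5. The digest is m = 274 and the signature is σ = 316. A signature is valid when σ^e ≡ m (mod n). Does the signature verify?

verifies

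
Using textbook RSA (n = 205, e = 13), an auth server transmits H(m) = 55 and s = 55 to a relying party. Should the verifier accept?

s^13 mod 205 = 150
150 ≠ 55, so verification fails.

reject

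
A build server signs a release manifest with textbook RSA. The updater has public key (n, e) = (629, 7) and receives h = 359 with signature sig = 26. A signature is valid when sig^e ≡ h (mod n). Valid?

sig^7 mod 629 = 359
Since 359 equals the digest 359, verification succeeds.

yes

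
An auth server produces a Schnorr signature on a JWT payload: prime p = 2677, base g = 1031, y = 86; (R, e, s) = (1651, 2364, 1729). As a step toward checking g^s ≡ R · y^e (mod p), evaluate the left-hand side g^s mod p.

Squares mod 2677: 1031^1≡1031, 1031^2≡192, 1031^4≡2063, 1031^8≡2216, 1031^16≡1038, 1031^32≡1290, 1031^64≡1683, 1031^128≡223, 1031^256≡1543, 1031^512≡996, 1031^1024≡1526
1729 = 1024 + 512 + 128 + 64 + 1, so 1031^1729 ≡ 1526·996·223·1683·1031 ≡ 1347 (mod 2677)

1347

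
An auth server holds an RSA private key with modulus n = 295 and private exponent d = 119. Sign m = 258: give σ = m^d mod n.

87

m^119 mod 295 = 87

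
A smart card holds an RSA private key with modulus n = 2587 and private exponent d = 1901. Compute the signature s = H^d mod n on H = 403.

52

H^2 ≡ 403^2 = 162409 ≡ 2015
H^4 ≡ 2015^2 = 4060225 ≡ 1222
H^8 ≡ 1222^2 = 1493284 ≡ 585
H^16 ≡ 585^2 = 342225 ≡ 741
H^32 ≡ 741^2 = 549081 ≡ 637
H^64 ≡ 637^2 = 405769 ≡ 2197
H^128 ≡ 2197^2 = 4826809 ≡ 2054
H^256 ≡ 2054^2 = 4218916 ≡ 2106
H^512 ≡ 2106^2 = 4435236 ≡ 1118
H^1024 ≡ 1118^2 = 1249924 ≡ 403
1901 = 1024 + 512 + 256 + 64 + 32 + 8 + 4 + 1, so H^1901 ≡ 403·1118·2106·2197·637·585·1222·403 ≡ 52 (mod 2587)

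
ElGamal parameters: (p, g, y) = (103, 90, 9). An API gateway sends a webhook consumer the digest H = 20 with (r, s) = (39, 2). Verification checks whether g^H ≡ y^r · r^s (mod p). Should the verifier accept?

Left side g^H mod p:
90^2 = 8100 ≡ 66
90^4 ≡ 66^2 = 4356 ≡ 30
90^8 ≡ 30^2 = 900 ≡ 76
90^16 ≡ 76^2 = 5776 ≡ 8
20 = 16 + 4, so 90^20 ≡ 8·30 ≡ 34 (mod 103)
Right side y^r · r^s mod p:
9^2 = 81
9^4 ≡ 81^2 = 6561 ≡ 72
9^8 ≡ 72^2 = 5184 ≡ 34
9^16 ≡ 34^2 = 1156 ≡ 23
9^32 ≡ 23^2 = 529 ≡ 14
39 = 32 + 4 + 2 + 1, so 9^39 ≡ 14·72·81·9 ≡ 30 (mod 103)
39^2 = 1521 ≡ 79
30·79 = 2370 ≡ 1 (mod 103)
34 ≠ 1, so verification fails.

reject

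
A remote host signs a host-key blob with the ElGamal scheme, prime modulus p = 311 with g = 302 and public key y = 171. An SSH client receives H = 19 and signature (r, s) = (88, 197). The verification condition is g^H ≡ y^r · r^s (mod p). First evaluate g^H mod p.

302^2 = 91204 ≡ 81
302^4 ≡ 81^2 = 6561 ≡ 30
302^8 ≡ 30^2 = 900 ≡ 278
302^16 ≡ 278^2 = 77284 ≡ 156
19 = 16 + 2 + 1, so 302^19 ≡ 156·81·302 ≡ 102 (mod 311)

102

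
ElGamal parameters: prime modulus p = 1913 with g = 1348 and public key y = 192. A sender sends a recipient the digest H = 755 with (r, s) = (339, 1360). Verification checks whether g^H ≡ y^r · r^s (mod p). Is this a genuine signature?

Left side g^H mod p:
Squares mod 1913: 1348^1≡1348, 1348^2≡1667, 1348^4≡1213, 1348^8≡272, 1348^16≡1290, 1348^32≡1703, 1348^64≡101, 1348^128≡636, 1348^256≡853, 1348^512≡669
755 = 512 + 128 + 64 + 32 + 16 + 2 + 1, so 1348^755 ≡ 669·636·101·1703·1290·1667·1348 ≡ 1065 (mod 1913)
Right side y^r · r^s mod p:
Squares mod 1913: 192^1≡192, 192^2≡517, 192^4≡1382, 192^8≡750, 192^16≡78, 192^32≡345, 192^64≡419, 192^128≡1478, 192^256≡1751
339 = 256 + 64 + 16 + 2 + 1, so 192^339 ≡ 1751·419·78·517·192 ≡ 814 (mod 1913)
Squares mod 1913: 339^1≡339, 339^2≡141, 339^4≡751, 339^8≡1579, 339^16≡602, 339^32≡847, 339^64≡34, 339^128≡1156, 339^256≡1062, 339^512≡1087, 339^1024≡1248
1360 = 1024 + 256 + 64 + 16, so 339^1360 ≡ 1248·1062·34·602 ≡ 175 (mod 1913)
814·175 = 142450 ≡ 888 (mod 1913)
1065 ≠ 888, so verification fails.

forged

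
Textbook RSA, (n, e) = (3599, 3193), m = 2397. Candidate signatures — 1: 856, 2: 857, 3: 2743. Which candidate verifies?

1

Candidate 1: Squares mod 3599: 856^1≡856, 856^2≡2139, 856^4≡992, 856^8≡1537, 856^16≡1425, 856^32≡789, 856^64≡3493, 856^128≡439, 856^256≡1974, 856^512≡2558, 856^1024≡382, 856^2048≡1964; 3193 = 2048 + 1024 + 64 + 32 + 16 + 8 + 1, so 856^3193 ≡ 1964·382·3493·789·1425·1537·856 ≡ 2397 (mod 3599)
  → matches m = 2397
Candidate 2: Squares mod 3599: 857^1≡857, 857^2≡253, 857^4≡2826, 857^8≡95, 857^16≡1827, 857^32≡1656, 857^64≡3497, 857^128≡3206, 857^256≡3291, 857^512≡1290, 857^1024≡1362, 857^2048≡1559; 3193 = 2048 + 1024 + 64 + 32 + 16 + 8 + 1, so 857^3193 ≡ 1559·1362·3497·1656·1827·95·857 ≡ 881 (mod 3599)
Candidate 3: Squares mod 3599: 2743^1≡2743, 2743^2≡2139, 2743^4≡992, 2743^8≡1537, 2743^16≡1425, 2743^32≡789, 2743^64≡3493, 2743^128≡439, 2743^256≡1974, 2743^512≡2558, 2743^1024≡382, 2743^2048≡1964; 3193 = 2048 + 1024 + 64 + 32 + 16 + 8 + 1, so 2743^3193 ≡ 1964·382·3493·789·1425·1537·2743 ≡ 1202 (mod 3599)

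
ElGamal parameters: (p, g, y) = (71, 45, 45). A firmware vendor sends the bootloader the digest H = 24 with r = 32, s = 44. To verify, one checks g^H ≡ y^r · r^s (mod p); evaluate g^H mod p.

45^2 = 2025 ≡ 37
45^4 ≡ 37^2 = 1369 ≡ 20
45^8 ≡ 20^2 = 400 ≡ 45
45^16 ≡ 45^2 = 2025 ≡ 37
24 = 16 + 8, so 45^24 ≡ 37·45 ≡ 32 (mod 71)

32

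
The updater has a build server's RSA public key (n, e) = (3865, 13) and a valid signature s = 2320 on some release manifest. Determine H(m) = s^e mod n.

2320

s^2 ≡ 2320^2 = 5382400 ≡ 2320
s^4 ≡ 2320^2 = 5382400 ≡ 2320
s^8 ≡ 2320^2 = 5382400 ≡ 2320
13 = 8 + 4 + 1, so s^13 ≡ 2320·2320·2320 ≡ 2320 (mod 3865)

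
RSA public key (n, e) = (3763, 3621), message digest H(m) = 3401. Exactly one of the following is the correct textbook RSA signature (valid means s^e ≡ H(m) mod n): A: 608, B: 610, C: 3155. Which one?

A

Candidate A: Squares mod 3763: 608^1≡608, 608^2≡890, 608^4≡1870, 608^8≡1073, 608^16≡3614, 608^32≡3386, 608^64≡2898, 608^128≡3151, 608^256≡2007, 608^512≡1639, 608^1024≡3302, 608^2048≡1793; 3621 = 2048 + 1024 + 512 + 32 + 4 + 1, so 608^3621 ≡ 1793·3302·1639·3386·1870·608 ≡ 3401 (mod 3763)
  → matches H(m) = 3401
Candidate B: Squares mod 3763: 610^1≡610, 610^2≡3326, 610^4≡2819, 610^8≡3068, 610^16≡1361, 610^32≡925, 610^64≡1424, 610^128≡3282, 610^256≡1818, 610^512≡1210, 610^1024≡293, 610^2048≡3063; 3621 = 2048 + 1024 + 512 + 32 + 4 + 1, so 610^3621 ≡ 3063·293·1210·925·2819·610 ≡ 1337 (mod 3763)
Candidate C: Squares mod 3763: 3155^1≡3155, 3155^2≡890, 3155^4≡1870, 3155^8≡1073, 3155^16≡3614, 3155^32≡3386, 3155^64≡2898, 3155^128≡3151, 3155^256≡2007, 3155^512≡1639, 3155^1024≡3302, 3155^2048≡1793; 3621 = 2048 + 1024 + 512 + 32 + 4 + 1, so 3155^3621 ≡ 1793·3302·1639·3386·1870·3155 ≡ 362 (mod 3763)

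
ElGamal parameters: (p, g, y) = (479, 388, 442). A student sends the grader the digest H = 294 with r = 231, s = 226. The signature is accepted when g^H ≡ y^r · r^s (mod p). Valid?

Left side g^H mod p:
Squares mod 479: 388^1≡388, 388^2≡138, 388^4≡363, 388^8≡44, 388^16≡20, 388^32≡400, 388^64≡14, 388^128≡196, 388^256≡96
294 = 256 + 32 + 4 + 2, so 388^294 ≡ 96·400·363·138 ≡ 206 (mod 479)
Right side y^r · r^s mod p:
Squares mod 479: 442^1≡442, 442^2≡411, 442^4≡313, 442^8≡253, 442^16≡302, 442^32≡194, 442^64≡274, 442^128≡352
231 = 128 + 64 + 32 + 4 + 2 + 1, so 442^231 ≡ 352·274·194·313·411·442 ≡ 142 (mod 479)
Squares mod 479: 231^1≡231, 231^2≡192, 231^4≡460, 231^8≡361, 231^16≡33, 231^32≡131, 231^64≡396, 231^128≡183
226 = 128 + 64 + 32 + 2, so 231^226 ≡ 183·396·131·192 ≡ 386 (mod 479)
142·386 = 54812 ≡ 206 (mod 479)
206 ≡ 206 (mod 479), so the signature is genuine.

yes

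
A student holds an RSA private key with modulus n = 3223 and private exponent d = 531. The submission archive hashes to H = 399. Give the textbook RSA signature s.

Squares mod 3223: H^1≡399, H^2≡1274, H^4≡1907, H^8≡1105, H^16≡2731, H^32≡339, H^64≡2116, H^128≡709, H^256≡3116, H^512≡1780
531 = 512 + 16 + 2 + 1, so H^531 ≡ 1780·2731·1274·399 ≡ 1851 (mod 3223)

1851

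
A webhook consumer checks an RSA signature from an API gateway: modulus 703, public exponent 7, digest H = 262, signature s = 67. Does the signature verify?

verifies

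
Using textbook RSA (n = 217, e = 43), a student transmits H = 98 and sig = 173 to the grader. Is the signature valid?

invalid

sig^2 ≡ 173^2 = 29929 ≡ 200
sig^4 ≡ 200^2 = 40000 ≡ 72
sig^8 ≡ 72^2 = 5184 ≡ 193
sig^16 ≡ 193^2 = 37249 ≡ 142
sig^32 ≡ 142^2 = 20164 ≡ 200
43 = 32 + 8 + 2 + 1, so sig^43 ≡ 200·193·200·173 ≡ 82 (mod 217)
The recovered value 82 does not match the digest 98.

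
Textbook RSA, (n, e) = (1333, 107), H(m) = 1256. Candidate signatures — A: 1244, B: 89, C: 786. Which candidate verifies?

A

Candidate A: Squares mod 1333: 1244^1≡1244, 1244^2≡1256, 1244^4≡597, 1244^8≡498, 1244^16≡66, 1244^32≡357, 1244^64≡814; 107 = 64 + 32 + 8 + 2 + 1, so 1244^107 ≡ 814·357·498·1256·1244 ≡ 1256 (mod 1333)
  → matches H(m) = 1256
Candidate B: Squares mod 1333: 89^1≡89, 89^2≡1256, 89^4≡597, 89^8≡498, 89^16≡66, 89^32≡357, 89^64≡814; 107 = 64 + 32 + 8 + 2 + 1, so 89^107 ≡ 814·357·498·1256·89 ≡ 77 (mod 1333)
Candidate C: Squares mod 1333: 786^1≡786, 786^2≡617, 786^4≡784, 786^8≡143, 786^16≡454, 786^32≡834, 786^64≡1063; 107 = 64 + 32 + 8 + 2 + 1, so 786^107 ≡ 1063·834·143·617·786 ≡ 716 (mod 1333)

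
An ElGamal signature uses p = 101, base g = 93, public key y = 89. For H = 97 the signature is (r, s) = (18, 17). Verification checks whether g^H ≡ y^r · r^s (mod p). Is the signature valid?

Left side g^H mod p:
93^2 = 8649 ≡ 64
93^4 ≡ 64^2 = 4096 ≡ 56
93^8 ≡ 56^2 = 3136 ≡ 5
93^16 ≡ 5^2 = 25
93^32 ≡ 25^2 = 625 ≡ 19
93^64 ≡ 19^2 = 361 ≡ 58
97 = 64 + 32 + 1, so 93^97 ≡ 58·19·93 ≡ 72 (mod 101)
Right side y^r · r^s mod p:
89^2 = 7921 ≡ 43
89^4 ≡ 43^2 = 1849 ≡ 31
89^8 ≡ 31^2 = 961 ≡ 52
89^16 ≡ 52^2 = 2704 ≡ 78
18 = 16 + 2, so 89^18 ≡ 78·43 ≡ 21 (mod 101)
18^2 = 324 ≡ 21
18^4 ≡ 21^2 = 441 ≡ 37
18^8 ≡ 37^2 = 1369 ≡ 56
18^16 ≡ 56^2 = 3136 ≡ 5
17 = 16 + 1, so 18^17 ≡ 5·18 ≡ 90 (mod 101)
21·90 = 1890 ≡ 72 (mod 101)
72 ≡ 72 (mod 101), so the signature is genuine.

valid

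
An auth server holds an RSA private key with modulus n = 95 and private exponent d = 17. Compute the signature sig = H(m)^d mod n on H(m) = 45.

30

(H(m))^2 ≡ 45^2 = 2025 ≡ 30
(H(m))^4 ≡ 30^2 = 900 ≡ 45
(H(m))^8 ≡ 45^2 = 2025 ≡ 30
(H(m))^16 ≡ 30^2 = 900 ≡ 45
17 = 16 + 1, so (H(m))^17 ≡ 45·45 ≡ 30 (mod 95)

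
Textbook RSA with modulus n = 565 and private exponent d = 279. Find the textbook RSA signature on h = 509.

454

Squares mod 565: h^1≡509, h^2≡311, h^4≡106, h^8≡501, h^16≡141, h^32≡106, h^64≡501, h^128≡141, h^256≡106
279 = 256 + 16 + 4 + 2 + 1, so h^279 ≡ 106·141·106·311·509 ≡ 454 (mod 565)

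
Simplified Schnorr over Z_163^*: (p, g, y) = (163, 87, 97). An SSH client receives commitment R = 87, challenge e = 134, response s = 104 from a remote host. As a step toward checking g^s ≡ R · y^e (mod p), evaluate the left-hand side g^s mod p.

131

87^2 = 7569 ≡ 71
87^4 ≡ 71^2 = 5041 ≡ 151
87^8 ≡ 151^2 = 22801 ≡ 144
87^16 ≡ 144^2 = 20736 ≡ 35
87^32 ≡ 35^2 = 1225 ≡ 84
87^64 ≡ 84^2 = 7056 ≡ 47
104 = 64 + 32 + 8, so 87^104 ≡ 47·84·144 ≡ 131 (mod 163)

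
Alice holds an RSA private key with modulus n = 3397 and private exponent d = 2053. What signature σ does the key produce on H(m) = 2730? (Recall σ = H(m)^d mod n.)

Squares mod 3397: (H(m))^1≡2730, (H(m))^2≡3279, (H(m))^4≡336, (H(m))^8≡795, (H(m))^16≡183, (H(m))^32≡2916, (H(m))^64≡365, (H(m))^128≡742, (H(m))^256≡250, (H(m))^512≡1354, (H(m))^1024≡2333, (H(m))^2048≡895
2053 = 2048 + 4 + 1, so (H(m))^2053 ≡ 895·336·2730 ≡ 2419 (mod 3397)

2419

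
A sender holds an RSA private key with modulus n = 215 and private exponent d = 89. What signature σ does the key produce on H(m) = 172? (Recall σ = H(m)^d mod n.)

172

(H(m))^89 mod 215 = 172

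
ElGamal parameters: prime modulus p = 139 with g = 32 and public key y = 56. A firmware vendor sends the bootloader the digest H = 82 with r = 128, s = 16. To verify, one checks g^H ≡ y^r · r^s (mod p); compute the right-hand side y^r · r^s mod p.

113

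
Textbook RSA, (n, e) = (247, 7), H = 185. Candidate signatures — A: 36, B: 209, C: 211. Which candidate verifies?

C

Candidate A: Squares mod 247: 36^1≡36, 36^2≡61, 36^4≡16; 7 = 4 + 2 + 1, so 36^7 ≡ 16·61·36 ≡ 62 (mod 247)
Candidate B: Squares mod 247: 209^1≡209, 209^2≡209, 209^4≡209; 7 = 4 + 2 + 1, so 209^7 ≡ 209·209·209 ≡ 209 (mod 247)
Candidate C: Squares mod 247: 211^1≡211, 211^2≡61, 211^4≡16; 7 = 4 + 2 + 1, so 211^7 ≡ 16·61·211 ≡ 185 (mod 247)
  → matches H = 185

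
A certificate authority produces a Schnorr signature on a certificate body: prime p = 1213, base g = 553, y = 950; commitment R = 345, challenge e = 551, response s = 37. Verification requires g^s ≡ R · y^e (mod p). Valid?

yes

g^s mod p:
553^2 = 305809 ≡ 133
553^4 ≡ 133^2 = 17689 ≡ 707
553^8 ≡ 707^2 = 499849 ≡ 93
553^16 ≡ 93^2 = 8649 ≡ 158
553^32 ≡ 158^2 = 24964 ≡ 704
37 = 32 + 4 + 1, so 553^37 ≡ 704·707·553 ≡ 541 (mod 1213)
R · y^e mod p:
950^2 = 902500 ≡ 28
950^4 ≡ 28^2 = 784
950^8 ≡ 784^2 = 614656 ≡ 878
950^16 ≡ 878^2 = 770884 ≡ 629
950^32 ≡ 629^2 = 395641 ≡ 203
950^64 ≡ 203^2 = 41209 ≡ 1180
950^128 ≡ 1180^2 = 1392400 ≡ 1089
950^256 ≡ 1089^2 = 1185921 ≡ 820
950^512 ≡ 820^2 = 672400 ≡ 398
551 = 512 + 32 + 4 + 2 + 1, so 950^551 ≡ 398·203·784·28·950 ≡ 979 (mod 1213)
345·979 = 337755 ≡ 541 (mod 1213)
541 ≡ 541 (mod 1213); signature holds.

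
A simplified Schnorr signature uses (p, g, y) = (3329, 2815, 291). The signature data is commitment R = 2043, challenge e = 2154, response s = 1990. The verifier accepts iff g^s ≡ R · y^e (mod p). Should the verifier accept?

reject

g^s mod p:
2815^2 = 7924225 ≡ 1205
2815^4 ≡ 1205^2 = 1452025 ≡ 581
2815^8 ≡ 581^2 = 337561 ≡ 1332
2815^16 ≡ 1332^2 = 1774224 ≡ 3196
2815^32 ≡ 3196^2 = 10214416 ≡ 1044
2815^64 ≡ 1044^2 = 1089936 ≡ 1353
2815^128 ≡ 1353^2 = 1830609 ≡ 2988
2815^256 ≡ 2988^2 = 8928144 ≡ 3095
2815^512 ≡ 3095^2 = 9579025 ≡ 1492
2815^1024 ≡ 1492^2 = 2226064 ≡ 2292
1990 = 1024 + 512 + 256 + 128 + 64 + 4 + 2, so 2815^1990 ≡ 2292·1492·3095·2988·1353·581·1205 ≡ 2660 (mod 3329)
R · y^e mod p:
291^2 = 84681 ≡ 1456
291^4 ≡ 1456^2 = 2119936 ≡ 2692
291^8 ≡ 2692^2 = 7246864 ≡ 2960
291^16 ≡ 2960^2 = 8761600 ≡ 3001
291^32 ≡ 3001^2 = 9006001 ≡ 1056
291^64 ≡ 1056^2 = 1115136 ≡ 3250
291^128 ≡ 3250^2 = 10562500 ≡ 2912
291^256 ≡ 2912^2 = 8479744 ≡ 781
291^512 ≡ 781^2 = 609961 ≡ 754
291^1024 ≡ 754^2 = 568516 ≡ 2586
291^2048 ≡ 2586^2 = 6687396 ≡ 2764
2154 = 2048 + 64 + 32 + 8 + 2, so 291^2154 ≡ 2764·3250·1056·2960·1456 ≡ 477 (mod 3329)
2043·477 = 974511 ≡ 2443 (mod 3329)
2660 ≠ 2443; the check fails.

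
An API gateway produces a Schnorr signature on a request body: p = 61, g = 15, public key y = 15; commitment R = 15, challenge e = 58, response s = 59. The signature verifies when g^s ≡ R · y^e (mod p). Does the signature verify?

g^s mod p:
15^59 mod 61 = 57
R · y^e mod p:
15^58 mod 61 = 16
15·16 = 240 ≡ 57 (mod 61)
57 ≡ 57 (mod 61); signature holds.

verifies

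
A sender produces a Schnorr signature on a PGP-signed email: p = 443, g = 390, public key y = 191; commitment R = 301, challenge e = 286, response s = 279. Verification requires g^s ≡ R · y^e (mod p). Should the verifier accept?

g^s mod p:
Squares mod 443: 390^1≡390, 390^2≡151, 390^4≡208, 390^8≡293, 390^16≡350, 390^32≡232, 390^64≡221, 390^128≡111, 390^256≡360
279 = 256 + 16 + 4 + 2 + 1, so 390^279 ≡ 360·350·208·151·390 ≡ 64 (mod 443)
R · y^e mod p:
Squares mod 443: 191^1≡191, 191^2≡155, 191^4≡103, 191^8≡420, 191^16≡86, 191^32≡308, 191^64≡62, 191^128≡300, 191^256≡71
286 = 256 + 16 + 8 + 4 + 2, so 191^286 ≡ 71·86·420·103·155 ≡ 324 (mod 443)
301·324 = 97524 ≡ 64 (mod 443)
64 ≡ 64 (mod 443); signature holds.

accept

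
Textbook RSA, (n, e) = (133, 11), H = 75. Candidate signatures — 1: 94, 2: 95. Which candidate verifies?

1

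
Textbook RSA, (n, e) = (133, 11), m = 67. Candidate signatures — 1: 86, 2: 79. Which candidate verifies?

Candidate 1: 86^11 mod 133 = 109
Candidate 2: 79^11 mod 133 = 67
  → matches m = 67

2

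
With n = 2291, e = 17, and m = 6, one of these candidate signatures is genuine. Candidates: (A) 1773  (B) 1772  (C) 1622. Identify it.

A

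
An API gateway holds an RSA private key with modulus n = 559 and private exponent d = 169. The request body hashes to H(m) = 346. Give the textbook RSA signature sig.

346

(H(m))^2 ≡ 346^2 = 119716 ≡ 90
(H(m))^4 ≡ 90^2 = 8100 ≡ 274
(H(m))^8 ≡ 274^2 = 75076 ≡ 170
(H(m))^16 ≡ 170^2 = 28900 ≡ 391
(H(m))^32 ≡ 391^2 = 152881 ≡ 274
(H(m))^64 ≡ 274^2 = 75076 ≡ 170
(H(m))^128 ≡ 170^2 = 28900 ≡ 391
169 = 128 + 32 + 8 + 1, so (H(m))^169 ≡ 391·274·170·346 ≡ 346 (mod 559)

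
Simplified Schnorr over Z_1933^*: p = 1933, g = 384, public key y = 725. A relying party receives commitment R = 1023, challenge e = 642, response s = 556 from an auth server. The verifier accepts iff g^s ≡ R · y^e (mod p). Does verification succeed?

passes

g^s mod p:
384^2 = 147456 ≡ 548
384^4 ≡ 548^2 = 300304 ≡ 689
384^8 ≡ 689^2 = 474721 ≡ 1136
384^16 ≡ 1136^2 = 1290496 ≡ 1185
384^32 ≡ 1185^2 = 1404225 ≡ 867
384^64 ≡ 867^2 = 751689 ≡ 1685
384^128 ≡ 1685^2 = 2839225 ≡ 1581
384^256 ≡ 1581^2 = 2499561 ≡ 192
384^512 ≡ 192^2 = 36864 ≡ 137
556 = 512 + 32 + 8 + 4, so 384^556 ≡ 137·867·1136·689 ≡ 1683 (mod 1933)
R · y^e mod p:
725^2 = 525625 ≡ 1782
725^4 ≡ 1782^2 = 3175524 ≡ 1538
725^8 ≡ 1538^2 = 2365444 ≡ 1385
725^16 ≡ 1385^2 = 1918225 ≡ 689
725^32 ≡ 689^2 = 474721 ≡ 1136
725^64 ≡ 1136^2 = 1290496 ≡ 1185
725^128 ≡ 1185^2 = 1404225 ≡ 867
725^256 ≡ 867^2 = 751689 ≡ 1685
725^512 ≡ 1685^2 = 2839225 ≡ 1581
642 = 512 + 128 + 2, so 725^642 ≡ 1581·867·1782 ≡ 64 (mod 1933)
1023·64 = 65472 ≡ 1683 (mod 1933)
1683 ≡ 1683 (mod 1933); signature holds.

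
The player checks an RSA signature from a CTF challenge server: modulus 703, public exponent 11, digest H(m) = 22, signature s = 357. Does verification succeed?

s^2 ≡ 357^2 = 127449 ≡ 206
s^4 ≡ 206^2 = 42436 ≡ 256
s^8 ≡ 256^2 = 65536 ≡ 157
11 = 8 + 2 + 1, so s^11 ≡ 157·206·357 ≡ 22 (mod 703)
22 = H(m), so the signature checks out.

passes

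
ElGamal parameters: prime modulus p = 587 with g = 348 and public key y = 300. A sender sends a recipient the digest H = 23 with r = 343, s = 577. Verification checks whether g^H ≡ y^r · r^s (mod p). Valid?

no

Left side g^H mod p:
348^23 mod 587 = 361
Right side y^r · r^s mod p:
300^343 mod 587 = 311
343^577 mod 587 = 478
311·478 = 148658 ≡ 147 (mod 587)
361 ≠ 147, so verification fails.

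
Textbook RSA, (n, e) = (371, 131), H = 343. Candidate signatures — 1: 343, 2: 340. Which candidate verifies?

1

Candidate 1: 343^2 = 117649 ≡ 42; 343^4 ≡ 42^2 = 1764 ≡ 280; 343^8 ≡ 280^2 = 78400 ≡ 119; 343^16 ≡ 119^2 = 14161 ≡ 63; 343^32 ≡ 63^2 = 3969 ≡ 259; 343^64 ≡ 259^2 = 67081 ≡ 301; 343^128 ≡ 301^2 = 90601 ≡ 77; 131 = 128 + 2 + 1, so 343^131 ≡ 77·42·343 ≡ 343 (mod 371)
  → matches H = 343
Candidate 2: 340^2 = 115600 ≡ 219; 340^4 ≡ 219^2 = 47961 ≡ 102; 340^8 ≡ 102^2 = 10404 ≡ 16; 340^16 ≡ 16^2 = 256; 340^32 ≡ 256^2 = 65536 ≡ 240; 340^64 ≡ 240^2 = 57600 ≡ 95; 340^128 ≡ 95^2 = 9025 ≡ 121; 131 = 128 + 2 + 1, so 340^131 ≡ 121·219·340 ≡ 296 (mod 371)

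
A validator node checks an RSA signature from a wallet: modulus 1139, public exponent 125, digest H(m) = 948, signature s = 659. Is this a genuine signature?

s^125 mod 1139 = 948
s^125 mod 1139 = 948 matches H(m).

genuine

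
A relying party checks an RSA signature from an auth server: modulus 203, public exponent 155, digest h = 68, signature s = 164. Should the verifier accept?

s^2 ≡ 164^2 = 26896 ≡ 100
s^4 ≡ 100^2 = 10000 ≡ 53
s^8 ≡ 53^2 = 2809 ≡ 170
s^16 ≡ 170^2 = 28900 ≡ 74
s^32 ≡ 74^2 = 5476 ≡ 198
s^64 ≡ 198^2 = 39204 ≡ 25
s^128 ≡ 25^2 = 625 ≡ 16
155 = 128 + 16 + 8 + 2 + 1, so s^155 ≡ 16·74·170·100·164 ≡ 68 (mod 203)
s^155 mod 203 = 68 matches h.

accept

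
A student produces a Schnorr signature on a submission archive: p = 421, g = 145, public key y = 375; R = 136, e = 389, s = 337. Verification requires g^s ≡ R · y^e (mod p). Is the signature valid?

g^s mod p:
145^2 = 21025 ≡ 396
145^4 ≡ 396^2 = 156816 ≡ 204
145^8 ≡ 204^2 = 41616 ≡ 358
145^16 ≡ 358^2 = 128164 ≡ 180
145^32 ≡ 180^2 = 32400 ≡ 404
145^64 ≡ 404^2 = 163216 ≡ 289
145^128 ≡ 289^2 = 83521 ≡ 163
145^256 ≡ 163^2 = 26569 ≡ 46
337 = 256 + 64 + 16 + 1, so 145^337 ≡ 46·289·180·145 ≡ 356 (mod 421)
R · y^e mod p:
375^2 = 140625 ≡ 11
375^4 ≡ 11^2 = 121
375^8 ≡ 121^2 = 14641 ≡ 327
375^16 ≡ 327^2 = 106929 ≡ 416
375^32 ≡ 416^2 = 173056 ≡ 25
375^64 ≡ 25^2 = 625 ≡ 204
375^128 ≡ 204^2 = 41616 ≡ 358
375^256 ≡ 358^2 = 128164 ≡ 180
389 = 256 + 128 + 4 + 1, so 375^389 ≡ 180·358·121·375 ≡ 15 (mod 421)
136·15 = 2040 ≡ 356 (mod 421)
356 ≡ 356 (mod 421); signature holds.

valid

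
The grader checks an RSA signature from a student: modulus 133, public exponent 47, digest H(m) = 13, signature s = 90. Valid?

Squares mod 133: s^1≡90, s^2≡120, s^4≡36, s^8≡99, s^16≡92, s^32≡85
47 = 32 + 8 + 4 + 2 + 1, so s^47 ≡ 85·99·36·120·90 ≡ 13 (mod 133)
13 = H(m), so the signature checks out.

yes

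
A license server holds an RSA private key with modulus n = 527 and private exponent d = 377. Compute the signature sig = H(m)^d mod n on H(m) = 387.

(H(m))^377 mod 527 = 302

302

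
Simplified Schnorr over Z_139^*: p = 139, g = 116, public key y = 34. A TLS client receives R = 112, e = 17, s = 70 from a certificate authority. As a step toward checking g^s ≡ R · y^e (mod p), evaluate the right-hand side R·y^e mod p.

116

34^2 = 1156 ≡ 44
34^4 ≡ 44^2 = 1936 ≡ 129
34^8 ≡ 129^2 = 16641 ≡ 100
34^16 ≡ 100^2 = 10000 ≡ 131
17 = 16 + 1, so 34^17 ≡ 131·34 ≡ 6 (mod 139)
R · y^e ≡ 112·6 = 672 ≡ 116 (mod 139)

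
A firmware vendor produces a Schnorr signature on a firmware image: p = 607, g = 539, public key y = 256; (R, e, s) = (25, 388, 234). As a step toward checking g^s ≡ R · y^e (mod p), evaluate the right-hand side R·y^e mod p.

256^2 = 65536 ≡ 587
256^4 ≡ 587^2 = 344569 ≡ 400
256^8 ≡ 400^2 = 160000 ≡ 359
256^16 ≡ 359^2 = 128881 ≡ 197
256^32 ≡ 197^2 = 38809 ≡ 568
256^64 ≡ 568^2 = 322624 ≡ 307
256^128 ≡ 307^2 = 94249 ≡ 164
256^256 ≡ 164^2 = 26896 ≡ 188
388 = 256 + 128 + 4, so 256^388 ≡ 188·164·400 ≡ 381 (mod 607)
R · y^e ≡ 25·381 = 9525 ≡ 420 (mod 607)

420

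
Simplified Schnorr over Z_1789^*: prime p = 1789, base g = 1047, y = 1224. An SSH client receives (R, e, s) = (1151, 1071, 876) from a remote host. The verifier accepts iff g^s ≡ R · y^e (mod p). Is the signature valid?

invalid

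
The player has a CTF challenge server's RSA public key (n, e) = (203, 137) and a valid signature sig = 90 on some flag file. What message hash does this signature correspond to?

188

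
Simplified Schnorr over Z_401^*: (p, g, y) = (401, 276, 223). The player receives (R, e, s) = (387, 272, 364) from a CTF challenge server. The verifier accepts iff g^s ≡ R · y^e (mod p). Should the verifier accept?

accept

g^s mod p:
276^2 = 76176 ≡ 387
276^4 ≡ 387^2 = 149769 ≡ 196
276^8 ≡ 196^2 = 38416 ≡ 321
276^16 ≡ 321^2 = 103041 ≡ 385
276^32 ≡ 385^2 = 148225 ≡ 256
276^64 ≡ 256^2 = 65536 ≡ 173
276^128 ≡ 173^2 = 29929 ≡ 255
276^256 ≡ 255^2 = 65025 ≡ 63
364 = 256 + 64 + 32 + 8 + 4, so 276^364 ≡ 63·173·256·321·196 ≡ 173 (mod 401)
R · y^e mod p:
223^2 = 49729 ≡ 5
223^4 ≡ 5^2 = 25
223^8 ≡ 25^2 = 625 ≡ 224
223^16 ≡ 224^2 = 50176 ≡ 51
223^32 ≡ 51^2 = 2601 ≡ 195
223^64 ≡ 195^2 = 38025 ≡ 331
223^128 ≡ 331^2 = 109561 ≡ 88
223^256 ≡ 88^2 = 7744 ≡ 125
272 = 256 + 16, so 223^272 ≡ 125·51 ≡ 360 (mod 401)
387·360 = 139320 ≡ 173 (mod 401)
173 ≡ 173 (mod 401); signature holds.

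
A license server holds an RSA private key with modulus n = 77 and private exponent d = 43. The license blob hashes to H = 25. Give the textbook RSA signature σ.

60

H^43 mod 77 = 60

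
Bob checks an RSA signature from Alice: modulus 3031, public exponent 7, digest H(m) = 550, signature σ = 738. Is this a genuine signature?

forged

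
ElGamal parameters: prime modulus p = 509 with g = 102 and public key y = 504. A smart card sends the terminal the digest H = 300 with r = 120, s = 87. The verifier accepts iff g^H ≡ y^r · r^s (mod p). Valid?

no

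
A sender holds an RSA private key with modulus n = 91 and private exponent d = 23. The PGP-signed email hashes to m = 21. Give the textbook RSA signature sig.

70

m^2 ≡ 21^2 = 441 ≡ 77
m^4 ≡ 77^2 = 5929 ≡ 14
m^8 ≡ 14^2 = 196 ≡ 14
m^16 ≡ 14^2 = 196 ≡ 14
23 = 16 + 4 + 2 + 1, so m^23 ≡ 14·14·77·21 ≡ 70 (mod 91)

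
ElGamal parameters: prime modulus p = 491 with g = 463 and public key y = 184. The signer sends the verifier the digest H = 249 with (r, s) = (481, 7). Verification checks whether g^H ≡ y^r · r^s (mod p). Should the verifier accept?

reject

Left side g^H mod p:
463^2 = 214369 ≡ 293
463^4 ≡ 293^2 = 85849 ≡ 415
463^8 ≡ 415^2 = 172225 ≡ 375
463^16 ≡ 375^2 = 140625 ≡ 199
463^32 ≡ 199^2 = 39601 ≡ 321
463^64 ≡ 321^2 = 103041 ≡ 422
463^128 ≡ 422^2 = 178084 ≡ 342
249 = 128 + 64 + 32 + 16 + 8 + 1, so 463^249 ≡ 342·422·321·199·375·463 ≡ 415 (mod 491)
Right side y^r · r^s mod p:
184^2 = 33856 ≡ 468
184^4 ≡ 468^2 = 219024 ≡ 38
184^8 ≡ 38^2 = 1444 ≡ 462
184^16 ≡ 462^2 = 213444 ≡ 350
184^32 ≡ 350^2 = 122500 ≡ 241
184^64 ≡ 241^2 = 58081 ≡ 143
184^128 ≡ 143^2 = 20449 ≡ 318
184^256 ≡ 318^2 = 101124 ≡ 469
481 = 256 + 128 + 64 + 32 + 1, so 184^481 ≡ 469·318·143·241·184 ≡ 68 (mod 491)
481^2 = 231361 ≡ 100
481^4 ≡ 100^2 = 10000 ≡ 180
7 = 4 + 2 + 1, so 481^7 ≡ 180·100·481 ≡ 197 (mod 491)
68·197 = 13396 ≡ 139 (mod 491)
415 ≠ 139, so verification fails.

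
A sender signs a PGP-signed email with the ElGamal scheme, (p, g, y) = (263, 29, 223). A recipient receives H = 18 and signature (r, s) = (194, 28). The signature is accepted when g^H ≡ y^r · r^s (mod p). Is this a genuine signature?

forged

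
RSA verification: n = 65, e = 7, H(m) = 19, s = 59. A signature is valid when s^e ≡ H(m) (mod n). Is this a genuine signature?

Squares mod 65: s^1≡59, s^2≡36, s^4≡61
7 = 4 + 2 + 1, so s^7 ≡ 61·36·59 ≡ 19 (mod 65)
s^7 mod 65 = 19 matches H(m).

genuine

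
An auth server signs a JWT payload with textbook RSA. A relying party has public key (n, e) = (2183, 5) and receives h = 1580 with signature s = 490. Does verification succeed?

fails

Squares mod 2183: s^1≡490, s^2≡2153, s^4≡900
5 = 4 + 1, so s^5 ≡ 900·490 ≡ 34 (mod 2183)
s^5 mod 2183 = 34, but h = 1580.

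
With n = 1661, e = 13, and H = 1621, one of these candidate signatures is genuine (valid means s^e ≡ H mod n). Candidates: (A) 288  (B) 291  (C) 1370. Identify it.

B

Candidate A: Squares mod 1661: 288^1≡288, 288^2≡1555, 288^4≡1270, 288^8≡69; 13 = 8 + 4 + 1, so 288^13 ≡ 69·1270·288 ≡ 206 (mod 1661)
Candidate B: Squares mod 1661: 291^1≡291, 291^2≡1631, 291^4≡900, 291^8≡1093; 13 = 8 + 4 + 1, so 291^13 ≡ 1093·900·291 ≡ 1621 (mod 1661)
  → matches H = 1621
Candidate C: Squares mod 1661: 1370^1≡1370, 1370^2≡1631, 1370^4≡900, 1370^8≡1093; 13 = 8 + 4 + 1, so 1370^13 ≡ 1093·900·1370 ≡ 40 (mod 1661)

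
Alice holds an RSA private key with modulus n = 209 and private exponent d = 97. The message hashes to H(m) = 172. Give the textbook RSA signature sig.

Squares mod 209: (H(m))^1≡172, (H(m))^2≡115, (H(m))^4≡58, (H(m))^8≡20, (H(m))^16≡191, (H(m))^32≡115, (H(m))^64≡58
97 = 64 + 32 + 1, so (H(m))^97 ≡ 58·115·172 ≡ 39 (mod 209)

39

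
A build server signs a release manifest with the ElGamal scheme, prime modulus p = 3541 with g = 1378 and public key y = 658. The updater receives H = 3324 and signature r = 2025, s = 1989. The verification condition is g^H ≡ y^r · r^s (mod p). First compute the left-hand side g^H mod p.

400

1378^3324 mod 3541 = 400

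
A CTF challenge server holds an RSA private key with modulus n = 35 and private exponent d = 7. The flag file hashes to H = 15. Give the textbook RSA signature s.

15

H^7 mod 35 = 15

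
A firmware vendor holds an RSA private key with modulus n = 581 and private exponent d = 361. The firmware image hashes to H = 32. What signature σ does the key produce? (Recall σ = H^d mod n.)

417

Squares mod 581: H^1≡32, H^2≡443, H^4≡452, H^8≡373, H^16≡270, H^32≡275, H^64≡95, H^128≡310, H^256≡235
361 = 256 + 64 + 32 + 8 + 1, so H^361 ≡ 235·95·275·373·32 ≡ 417 (mod 581)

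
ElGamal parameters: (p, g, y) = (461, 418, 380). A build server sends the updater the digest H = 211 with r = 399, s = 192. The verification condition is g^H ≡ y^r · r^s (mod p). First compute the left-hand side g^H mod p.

445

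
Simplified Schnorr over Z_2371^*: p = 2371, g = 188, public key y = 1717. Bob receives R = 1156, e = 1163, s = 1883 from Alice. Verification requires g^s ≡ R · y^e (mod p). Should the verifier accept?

g^s mod p:
188^2 = 35344 ≡ 2150
188^4 ≡ 2150^2 = 4622500 ≡ 1421
188^8 ≡ 1421^2 = 2019241 ≡ 1520
188^16 ≡ 1520^2 = 2310400 ≡ 1046
188^32 ≡ 1046^2 = 1094116 ≡ 1085
188^64 ≡ 1085^2 = 1177225 ≡ 1209
188^128 ≡ 1209^2 = 1461681 ≡ 1145
188^256 ≡ 1145^2 = 1311025 ≡ 2233
188^512 ≡ 2233^2 = 4986289 ≡ 76
188^1024 ≡ 76^2 = 5776 ≡ 1034
1883 = 1024 + 512 + 256 + 64 + 16 + 8 + 2 + 1, so 188^1883 ≡ 1034·76·2233·1209·1046·1520·2150·188 ≡ 1842 (mod 2371)
R · y^e mod p:
1717^2 = 2948089 ≡ 936
1717^4 ≡ 936^2 = 876096 ≡ 1197
1717^8 ≡ 1197^2 = 1432809 ≡ 725
1717^16 ≡ 725^2 = 525625 ≡ 1634
1717^32 ≡ 1634^2 = 2669956 ≡ 210
1717^64 ≡ 210^2 = 44100 ≡ 1422
1717^128 ≡ 1422^2 = 2022084 ≡ 1992
1717^256 ≡ 1992^2 = 3968064 ≡ 1381
1717^512 ≡ 1381^2 = 1907161 ≡ 877
1717^1024 ≡ 877^2 = 769129 ≡ 925
1163 = 1024 + 128 + 8 + 2 + 1, so 1717^1163 ≡ 925·1992·725·936·1717 ≡ 2188 (mod 2371)
1156·2188 = 2529328 ≡ 1842 (mod 2371)
1842 ≡ 1842 (mod 2371); signature holds.

accept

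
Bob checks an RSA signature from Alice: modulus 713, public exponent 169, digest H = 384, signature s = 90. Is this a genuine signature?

Squares mod 713: s^1≡90, s^2≡257, s^4≡453, s^8≡578, s^16≡400, s^32≡288, s^64≡236, s^128≡82
169 = 128 + 32 + 8 + 1, so s^169 ≡ 82·288·578·90 ≡ 329 (mod 713)
329 ≠ 384, so verification fails.

forged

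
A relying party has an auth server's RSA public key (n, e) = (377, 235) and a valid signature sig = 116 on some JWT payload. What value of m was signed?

116

sig^2 ≡ 116^2 = 13456 ≡ 261
sig^4 ≡ 261^2 = 68121 ≡ 261
sig^8 ≡ 261^2 = 68121 ≡ 261
sig^16 ≡ 261^2 = 68121 ≡ 261
sig^32 ≡ 261^2 = 68121 ≡ 261
sig^64 ≡ 261^2 = 68121 ≡ 261
sig^128 ≡ 261^2 = 68121 ≡ 261
235 = 128 + 64 + 32 + 8 + 2 + 1, so sig^235 ≡ 261·261·261·261·261·116 ≡ 116 (mod 377)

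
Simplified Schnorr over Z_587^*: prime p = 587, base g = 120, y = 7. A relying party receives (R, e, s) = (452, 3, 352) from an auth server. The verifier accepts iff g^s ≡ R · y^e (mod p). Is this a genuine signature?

g^s mod p:
120^2 = 14400 ≡ 312
120^4 ≡ 312^2 = 97344 ≡ 489
120^8 ≡ 489^2 = 239121 ≡ 212
120^16 ≡ 212^2 = 44944 ≡ 332
120^32 ≡ 332^2 = 110224 ≡ 455
120^64 ≡ 455^2 = 207025 ≡ 401
120^128 ≡ 401^2 = 160801 ≡ 550
120^256 ≡ 550^2 = 302500 ≡ 195
352 = 256 + 64 + 32, so 120^352 ≡ 195·401·455 ≡ 68 (mod 587)
R · y^e mod p:
7^2 = 49
3 = 2 + 1, so 7^3 ≡ 49·7 ≡ 343 (mod 587)
452·343 = 155036 ≡ 68 (mod 587)
68 ≡ 68 (mod 587); signature holds.

genuine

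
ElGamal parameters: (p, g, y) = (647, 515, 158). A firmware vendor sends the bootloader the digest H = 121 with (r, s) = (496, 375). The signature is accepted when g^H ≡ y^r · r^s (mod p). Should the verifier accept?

accept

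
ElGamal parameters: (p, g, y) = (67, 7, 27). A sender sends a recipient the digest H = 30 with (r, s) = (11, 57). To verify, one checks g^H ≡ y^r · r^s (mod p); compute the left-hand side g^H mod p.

25

7^2 = 49
7^4 ≡ 49^2 = 2401 ≡ 56
7^8 ≡ 56^2 = 3136 ≡ 54
7^16 ≡ 54^2 = 2916 ≡ 35
30 = 16 + 8 + 4 + 2, so 7^30 ≡ 35·54·56·49 ≡ 25 (mod 67)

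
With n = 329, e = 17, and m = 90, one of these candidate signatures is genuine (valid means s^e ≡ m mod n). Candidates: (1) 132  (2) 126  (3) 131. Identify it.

Candidate 1: 132^17 mod 329 = 90
  → matches m = 90
Candidate 2: 126^17 mod 329 = 112
Candidate 3: 131^17 mod 329 = 136

1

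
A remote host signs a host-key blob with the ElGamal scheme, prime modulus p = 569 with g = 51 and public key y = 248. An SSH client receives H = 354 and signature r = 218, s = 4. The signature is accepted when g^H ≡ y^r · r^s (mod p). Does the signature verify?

Left side g^H mod p:
51^2 = 2601 ≡ 325
51^4 ≡ 325^2 = 105625 ≡ 360
51^8 ≡ 360^2 = 129600 ≡ 437
51^16 ≡ 437^2 = 190969 ≡ 354
51^32 ≡ 354^2 = 125316 ≡ 136
51^64 ≡ 136^2 = 18496 ≡ 288
51^128 ≡ 288^2 = 82944 ≡ 439
51^256 ≡ 439^2 = 192721 ≡ 399
354 = 256 + 64 + 32 + 2, so 51^354 ≡ 399·288·136·325 ≡ 180 (mod 569)
Right side y^r · r^s mod p:
248^2 = 61504 ≡ 52
248^4 ≡ 52^2 = 2704 ≡ 428
248^8 ≡ 428^2 = 183184 ≡ 535
248^16 ≡ 535^2 = 286225 ≡ 18
248^32 ≡ 18^2 = 324
248^64 ≡ 324^2 = 104976 ≡ 280
248^128 ≡ 280^2 = 78400 ≡ 447
218 = 128 + 64 + 16 + 8 + 2, so 248^218 ≡ 447·280·18·535·52 ≡ 338 (mod 569)
218^2 = 47524 ≡ 297
218^4 ≡ 297^2 = 88209 ≡ 14
338·14 = 4732 ≡ 180 (mod 569)
180 ≡ 180 (mod 569), so the signature is genuine.

verifies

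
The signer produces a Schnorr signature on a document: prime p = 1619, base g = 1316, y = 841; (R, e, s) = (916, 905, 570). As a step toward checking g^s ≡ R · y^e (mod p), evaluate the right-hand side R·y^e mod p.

1237

841^2 = 707281 ≡ 1397
841^4 ≡ 1397^2 = 1951609 ≡ 714
841^8 ≡ 714^2 = 509796 ≡ 1430
841^16 ≡ 1430^2 = 2044900 ≡ 103
841^32 ≡ 103^2 = 10609 ≡ 895
841^64 ≡ 895^2 = 801025 ≡ 1239
841^128 ≡ 1239^2 = 1535121 ≡ 309
841^256 ≡ 309^2 = 95481 ≡ 1579
841^512 ≡ 1579^2 = 2493241 ≡ 1600
905 = 512 + 256 + 128 + 8 + 1, so 841^905 ≡ 1600·1579·309·1430·841 ≡ 1509 (mod 1619)
R · y^e ≡ 916·1509 = 1382244 ≡ 1237 (mod 1619)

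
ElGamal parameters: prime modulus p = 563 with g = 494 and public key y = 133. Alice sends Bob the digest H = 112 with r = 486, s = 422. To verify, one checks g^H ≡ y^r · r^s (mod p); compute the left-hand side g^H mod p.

494^2 = 244036 ≡ 257
494^4 ≡ 257^2 = 66049 ≡ 178
494^8 ≡ 178^2 = 31684 ≡ 156
494^16 ≡ 156^2 = 24336 ≡ 127
494^32 ≡ 127^2 = 16129 ≡ 365
494^64 ≡ 365^2 = 133225 ≡ 357
112 = 64 + 32 + 16, so 494^112 ≡ 357·365·127 ≡ 476 (mod 563)

476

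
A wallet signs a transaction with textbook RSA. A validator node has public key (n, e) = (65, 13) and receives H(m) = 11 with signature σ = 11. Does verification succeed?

σ^2 ≡ 11^2 = 121 ≡ 56
σ^4 ≡ 56^2 = 3136 ≡ 16
σ^8 ≡ 16^2 = 256 ≡ 61
13 = 8 + 4 + 1, so σ^13 ≡ 61·16·11 ≡ 11 (mod 65)
11 = H(m), so the signature checks out.

passes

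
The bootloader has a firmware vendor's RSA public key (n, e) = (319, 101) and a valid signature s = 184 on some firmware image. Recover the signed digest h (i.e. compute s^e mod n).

s^2 ≡ 184^2 = 33856 ≡ 42
s^4 ≡ 42^2 = 1764 ≡ 169
s^8 ≡ 169^2 = 28561 ≡ 170
s^16 ≡ 170^2 = 28900 ≡ 190
s^32 ≡ 190^2 = 36100 ≡ 53
s^64 ≡ 53^2 = 2809 ≡ 257
101 = 64 + 32 + 4 + 1, so s^101 ≡ 257·53·169·184 ≡ 305 (mod 319)

305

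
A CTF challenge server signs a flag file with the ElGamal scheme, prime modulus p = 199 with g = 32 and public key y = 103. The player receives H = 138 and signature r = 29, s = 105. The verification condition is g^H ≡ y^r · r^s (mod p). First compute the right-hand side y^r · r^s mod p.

25

103^2 = 10609 ≡ 62
103^4 ≡ 62^2 = 3844 ≡ 63
103^8 ≡ 63^2 = 3969 ≡ 188
103^16 ≡ 188^2 = 35344 ≡ 121
29 = 16 + 8 + 4 + 1, so 103^29 ≡ 121·188·63·103 ≡ 139 (mod 199)
29^2 = 841 ≡ 45
29^4 ≡ 45^2 = 2025 ≡ 35
29^8 ≡ 35^2 = 1225 ≡ 31
29^16 ≡ 31^2 = 961 ≡ 165
29^32 ≡ 165^2 = 27225 ≡ 161
29^64 ≡ 161^2 = 25921 ≡ 51
105 = 64 + 32 + 8 + 1, so 29^105 ≡ 51·161·31·29 ≡ 182 (mod 199)
y^r · r^s ≡ 139·182 = 25298 ≡ 25 (mod 199)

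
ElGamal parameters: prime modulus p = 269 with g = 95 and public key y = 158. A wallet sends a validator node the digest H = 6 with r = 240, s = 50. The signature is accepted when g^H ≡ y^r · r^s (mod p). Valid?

Left side g^H mod p:
95^6 mod 269 = 73
Right side y^r · r^s mod p:
158^240 mod 269 = 118
240^50 mod 269 = 126
118·126 = 14868 ≡ 73 (mod 269)
73 ≡ 73 (mod 269), so the signature is genuine.

yes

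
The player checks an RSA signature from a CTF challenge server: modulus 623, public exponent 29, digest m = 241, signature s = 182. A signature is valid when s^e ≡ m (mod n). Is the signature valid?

s^2 ≡ 182^2 = 33124 ≡ 105
s^4 ≡ 105^2 = 11025 ≡ 434
s^8 ≡ 434^2 = 188356 ≡ 210
s^16 ≡ 210^2 = 44100 ≡ 490
29 = 16 + 8 + 4 + 1, so s^29 ≡ 490·210·434·182 ≡ 364 (mod 623)
364 ≠ 241, so verification fails.

invalid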